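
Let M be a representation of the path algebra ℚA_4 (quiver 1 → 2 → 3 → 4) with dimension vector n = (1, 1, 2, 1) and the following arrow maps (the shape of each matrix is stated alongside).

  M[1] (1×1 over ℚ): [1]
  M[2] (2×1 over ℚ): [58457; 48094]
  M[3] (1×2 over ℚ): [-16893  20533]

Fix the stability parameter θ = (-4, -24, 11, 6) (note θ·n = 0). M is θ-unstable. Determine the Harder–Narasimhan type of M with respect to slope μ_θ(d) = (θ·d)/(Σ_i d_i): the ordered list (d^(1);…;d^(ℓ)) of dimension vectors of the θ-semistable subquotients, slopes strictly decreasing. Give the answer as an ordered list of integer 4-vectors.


Via rank(M_{q-1}∘⋯∘M_p): M ≅ I[1,4], I[3,3].
μ_θ-semistable layers: μ^(1)=11; μ^(2)=17/2; μ^(3)=-14

((0, 0, 1, 0); (0, 0, 1, 1); (1, 1, 0, 0))


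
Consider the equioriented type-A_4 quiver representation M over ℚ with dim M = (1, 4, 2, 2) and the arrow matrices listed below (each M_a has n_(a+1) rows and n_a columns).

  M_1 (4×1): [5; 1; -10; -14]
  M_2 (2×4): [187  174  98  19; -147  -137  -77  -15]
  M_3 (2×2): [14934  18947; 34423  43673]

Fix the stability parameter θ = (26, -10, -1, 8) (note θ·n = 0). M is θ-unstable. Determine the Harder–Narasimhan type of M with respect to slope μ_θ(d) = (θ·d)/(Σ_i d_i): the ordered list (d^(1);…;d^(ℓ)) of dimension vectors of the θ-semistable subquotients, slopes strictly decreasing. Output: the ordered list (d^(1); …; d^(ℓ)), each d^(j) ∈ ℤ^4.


Via rank(M_{q-1}∘⋯∘M_p): M ≅ I[1,4], I[2,2]^2, I[2,4].
μ_θ-semistable layers: μ^(1)=8; μ^(2)=5; μ^(3)=-1; μ^(4)=-10

((0, 0, 0, 2); (1, 1, 1, 0); (0, 0, 1, 0); (0, 3, 0, 0))


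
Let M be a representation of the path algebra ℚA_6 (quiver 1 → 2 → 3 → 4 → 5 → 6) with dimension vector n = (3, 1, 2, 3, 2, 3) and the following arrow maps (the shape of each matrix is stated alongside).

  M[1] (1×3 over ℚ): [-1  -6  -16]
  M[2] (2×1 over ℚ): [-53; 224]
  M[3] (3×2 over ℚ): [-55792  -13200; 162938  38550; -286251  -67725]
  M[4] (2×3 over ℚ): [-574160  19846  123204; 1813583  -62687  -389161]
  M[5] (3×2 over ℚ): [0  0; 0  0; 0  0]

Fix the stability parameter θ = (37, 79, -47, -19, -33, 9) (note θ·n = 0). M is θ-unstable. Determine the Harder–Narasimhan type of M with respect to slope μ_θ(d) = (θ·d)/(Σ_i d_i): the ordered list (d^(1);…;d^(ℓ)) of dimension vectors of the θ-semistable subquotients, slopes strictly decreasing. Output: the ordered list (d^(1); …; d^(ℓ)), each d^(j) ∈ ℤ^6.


Interval decomposition of M: I[1,1]^2, I[1,5], I[3,3], I[4,4], I[4,5], I[6,6]^3.
HN type (ℓ=6): μ^(1)=37; μ^(2)=9; μ^(3)=17/5; μ^(4)=-19; μ^(5)=-26; μ^(6)=-47

((2, 0, 0, 0, 0, 0); (0, 0, 0, 0, 0, 3); (1, 1, 1, 1, 1, 0); (0, 0, 0, 1, 0, 0); (0, 0, 0, 1, 1, 0); (0, 0, 1, 0, 0, 0))


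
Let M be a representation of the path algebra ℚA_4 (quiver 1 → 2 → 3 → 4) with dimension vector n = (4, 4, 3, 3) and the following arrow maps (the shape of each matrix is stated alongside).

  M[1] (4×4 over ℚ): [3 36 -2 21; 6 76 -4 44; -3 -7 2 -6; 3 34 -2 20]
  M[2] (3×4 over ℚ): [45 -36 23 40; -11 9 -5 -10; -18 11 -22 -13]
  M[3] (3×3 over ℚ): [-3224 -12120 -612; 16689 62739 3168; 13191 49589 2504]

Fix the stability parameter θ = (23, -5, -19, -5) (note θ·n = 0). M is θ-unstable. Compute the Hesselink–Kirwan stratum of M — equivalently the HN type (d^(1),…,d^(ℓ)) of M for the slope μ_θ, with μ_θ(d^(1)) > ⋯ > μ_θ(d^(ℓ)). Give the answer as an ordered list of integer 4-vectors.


Interval decomposition of M: I[1,1], I[1,2], I[1,3], I[1,4], I[2,4], I[4,4].
HN type (ℓ=6): μ^(1)=23; μ^(2)=9; μ^(3)=-1/3; μ^(4)=-3/2; μ^(5)=-5; μ^(6)=-12

((1, 0, 0, 0); (1, 1, 0, 0); (1, 1, 1, 0); (1, 1, 1, 1); (0, 0, 0, 2); (0, 1, 1, 0))


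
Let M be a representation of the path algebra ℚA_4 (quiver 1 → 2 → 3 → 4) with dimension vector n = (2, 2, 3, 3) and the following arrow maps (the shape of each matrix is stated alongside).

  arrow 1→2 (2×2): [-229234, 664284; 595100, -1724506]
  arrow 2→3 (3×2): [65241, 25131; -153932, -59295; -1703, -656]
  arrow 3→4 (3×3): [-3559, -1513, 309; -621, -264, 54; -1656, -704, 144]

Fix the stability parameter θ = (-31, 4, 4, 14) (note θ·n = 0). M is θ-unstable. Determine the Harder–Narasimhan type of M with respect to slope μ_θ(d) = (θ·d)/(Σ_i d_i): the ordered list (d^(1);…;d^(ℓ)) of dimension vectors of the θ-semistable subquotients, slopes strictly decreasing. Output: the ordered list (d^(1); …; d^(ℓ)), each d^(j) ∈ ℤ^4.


Interval decomposition of M: I[1,3], I[1,4], I[3,4], I[4,4].
HN type (ℓ=3): μ^(1)=14; μ^(2)=4; μ^(3)=-31

((0, 0, 0, 3); (0, 2, 3, 0); (2, 0, 0, 0))


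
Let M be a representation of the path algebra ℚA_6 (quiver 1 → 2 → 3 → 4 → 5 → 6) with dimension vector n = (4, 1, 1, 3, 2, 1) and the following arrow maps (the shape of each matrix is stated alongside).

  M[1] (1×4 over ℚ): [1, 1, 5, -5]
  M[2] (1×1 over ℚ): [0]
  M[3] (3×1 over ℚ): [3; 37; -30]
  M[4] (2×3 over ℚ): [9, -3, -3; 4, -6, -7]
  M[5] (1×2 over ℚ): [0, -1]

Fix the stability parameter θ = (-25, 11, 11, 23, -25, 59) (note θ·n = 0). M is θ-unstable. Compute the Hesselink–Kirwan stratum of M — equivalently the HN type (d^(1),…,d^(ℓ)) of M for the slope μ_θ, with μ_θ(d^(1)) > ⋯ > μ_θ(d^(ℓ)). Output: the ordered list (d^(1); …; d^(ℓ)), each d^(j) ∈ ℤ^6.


Via rank(M_{q-1}∘⋯∘M_p): M ≅ I[1,1]^3, I[1,2], I[3,5], I[4,4], I[4,6].
μ_θ-semistable layers: μ^(1)=59; μ^(2)=23; μ^(3)=11; μ^(4)=3; μ^(5)=-1; μ^(6)=-25

((0, 0, 0, 0, 0, 1); (0, 0, 0, 1, 0, 0); (0, 1, 0, 0, 0, 0); (0, 0, 1, 1, 1, 0); (0, 0, 0, 1, 1, 0); (4, 0, 0, 0, 0, 0))


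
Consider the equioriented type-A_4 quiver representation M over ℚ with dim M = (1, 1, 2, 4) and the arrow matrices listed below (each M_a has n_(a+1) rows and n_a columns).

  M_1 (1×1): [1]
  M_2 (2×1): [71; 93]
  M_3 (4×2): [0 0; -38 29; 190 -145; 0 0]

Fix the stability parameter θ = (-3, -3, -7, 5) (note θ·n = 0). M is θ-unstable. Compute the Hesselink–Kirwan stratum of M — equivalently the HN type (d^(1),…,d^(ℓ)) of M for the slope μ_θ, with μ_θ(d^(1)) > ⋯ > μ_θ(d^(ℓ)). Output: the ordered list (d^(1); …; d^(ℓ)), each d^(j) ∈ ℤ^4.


Barcode: M ≅ I[1,4], I[3,3], I[4,4]^3. HN layers by μ_θ (3 steps, strictly decreasing):
  μ^(1)=5; μ^(2)=-13/3; μ^(3)=-7

((0, 0, 0, 4); (1, 1, 1, 0); (0, 0, 1, 0))


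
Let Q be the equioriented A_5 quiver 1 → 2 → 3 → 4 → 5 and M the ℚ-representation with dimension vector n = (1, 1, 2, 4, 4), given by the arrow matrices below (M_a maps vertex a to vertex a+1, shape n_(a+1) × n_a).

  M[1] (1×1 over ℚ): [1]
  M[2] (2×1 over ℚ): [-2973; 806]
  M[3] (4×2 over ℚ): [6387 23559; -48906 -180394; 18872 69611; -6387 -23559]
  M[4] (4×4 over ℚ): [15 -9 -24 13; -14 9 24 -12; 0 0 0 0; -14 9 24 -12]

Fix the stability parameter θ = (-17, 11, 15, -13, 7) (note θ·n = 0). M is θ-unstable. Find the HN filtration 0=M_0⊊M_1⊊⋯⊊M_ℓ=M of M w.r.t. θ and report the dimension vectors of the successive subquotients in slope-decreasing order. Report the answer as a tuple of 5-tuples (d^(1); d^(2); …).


Interval decomposition of M: I[1,4], I[3,4], I[4,5]^2, I[5,5]^2.
HN type (ℓ=5): μ^(1)=7; μ^(2)=13/3; μ^(3)=1; μ^(4)=-13; μ^(5)=-17

((0, 0, 0, 0, 4); (0, 1, 1, 1, 0); (0, 0, 1, 1, 0); (0, 0, 0, 2, 0); (1, 0, 0, 0, 0))


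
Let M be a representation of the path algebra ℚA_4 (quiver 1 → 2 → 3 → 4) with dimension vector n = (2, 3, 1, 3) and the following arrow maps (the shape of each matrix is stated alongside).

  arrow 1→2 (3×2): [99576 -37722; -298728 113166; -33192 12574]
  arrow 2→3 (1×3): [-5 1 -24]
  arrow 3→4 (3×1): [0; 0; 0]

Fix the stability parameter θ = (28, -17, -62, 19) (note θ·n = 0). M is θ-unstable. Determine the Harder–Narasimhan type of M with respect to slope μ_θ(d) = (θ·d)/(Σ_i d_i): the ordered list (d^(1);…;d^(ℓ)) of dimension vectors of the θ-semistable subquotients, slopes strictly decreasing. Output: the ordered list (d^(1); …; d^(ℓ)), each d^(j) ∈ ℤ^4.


Interval decomposition of M: I[1,1], I[1,2], I[2,2], I[2,3], I[4,4]^3.
HN type (ℓ=5): μ^(1)=28; μ^(2)=19; μ^(3)=11/2; μ^(4)=-17; μ^(5)=-79/2

((1, 0, 0, 0); (0, 0, 0, 3); (1, 1, 0, 0); (0, 1, 0, 0); (0, 1, 1, 0))


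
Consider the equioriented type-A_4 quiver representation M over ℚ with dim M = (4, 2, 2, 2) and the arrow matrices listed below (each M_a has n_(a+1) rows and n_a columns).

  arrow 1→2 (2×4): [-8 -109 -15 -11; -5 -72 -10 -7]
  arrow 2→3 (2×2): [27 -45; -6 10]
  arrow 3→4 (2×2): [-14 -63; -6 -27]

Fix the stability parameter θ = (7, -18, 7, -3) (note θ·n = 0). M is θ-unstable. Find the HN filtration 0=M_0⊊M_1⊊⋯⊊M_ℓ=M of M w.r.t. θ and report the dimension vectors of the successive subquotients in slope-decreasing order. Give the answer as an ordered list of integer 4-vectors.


Interval decomposition of M: I[1,1]^2, I[1,2], I[1,3], I[3,4], I[4,4].
HN type (ℓ=4): μ^(1)=7; μ^(2)=2; μ^(3)=-3; μ^(4)=-11/2

((2, 0, 1, 0); (0, 0, 1, 1); (0, 0, 0, 1); (2, 2, 0, 0))


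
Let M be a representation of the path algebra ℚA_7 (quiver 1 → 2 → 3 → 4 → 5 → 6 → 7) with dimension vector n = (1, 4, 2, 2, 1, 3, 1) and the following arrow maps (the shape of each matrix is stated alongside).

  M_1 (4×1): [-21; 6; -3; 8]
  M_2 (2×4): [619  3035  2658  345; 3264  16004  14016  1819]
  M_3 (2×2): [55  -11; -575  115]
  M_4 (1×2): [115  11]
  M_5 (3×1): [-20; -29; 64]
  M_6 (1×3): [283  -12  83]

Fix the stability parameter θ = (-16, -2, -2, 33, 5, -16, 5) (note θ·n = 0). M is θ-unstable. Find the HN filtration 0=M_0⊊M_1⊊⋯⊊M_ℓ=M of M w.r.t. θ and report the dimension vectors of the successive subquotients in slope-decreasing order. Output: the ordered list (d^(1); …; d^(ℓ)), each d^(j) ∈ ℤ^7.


Via rank(M_{q-1}∘⋯∘M_p): M ≅ I[1,4], I[2,2]^2, I[2,3], I[4,6], I[6,6], I[6,7].
μ_θ-semistable layers: μ^(1)=33; μ^(2)=22/3; μ^(3)=5; μ^(4)=-2; μ^(5)=-16

((0, 0, 0, 1, 0, 0, 0); (0, 0, 0, 1, 1, 1, 0); (0, 0, 0, 0, 0, 0, 1); (0, 4, 2, 0, 0, 0, 0); (1, 0, 0, 0, 0, 2, 0))


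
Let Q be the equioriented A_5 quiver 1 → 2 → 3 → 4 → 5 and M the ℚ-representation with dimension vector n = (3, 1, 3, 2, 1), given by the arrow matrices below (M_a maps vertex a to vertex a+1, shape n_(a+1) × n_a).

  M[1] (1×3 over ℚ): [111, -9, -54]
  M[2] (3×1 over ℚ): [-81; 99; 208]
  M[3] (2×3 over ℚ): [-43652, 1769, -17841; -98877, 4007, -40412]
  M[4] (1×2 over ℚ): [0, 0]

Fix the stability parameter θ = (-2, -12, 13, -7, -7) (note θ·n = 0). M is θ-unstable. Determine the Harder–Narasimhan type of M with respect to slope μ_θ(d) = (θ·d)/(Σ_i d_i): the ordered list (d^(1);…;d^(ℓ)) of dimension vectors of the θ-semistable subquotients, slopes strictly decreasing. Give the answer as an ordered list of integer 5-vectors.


Interval decomposition of M: I[1,1]^2, I[1,4], I[3,3], I[3,4], I[5,5].
HN type (ℓ=4): μ^(1)=13; μ^(2)=3; μ^(3)=-2; μ^(4)=-7

((0, 0, 1, 0, 0); (0, 0, 2, 2, 0); (2, 0, 0, 0, 0); (1, 1, 0, 0, 1))


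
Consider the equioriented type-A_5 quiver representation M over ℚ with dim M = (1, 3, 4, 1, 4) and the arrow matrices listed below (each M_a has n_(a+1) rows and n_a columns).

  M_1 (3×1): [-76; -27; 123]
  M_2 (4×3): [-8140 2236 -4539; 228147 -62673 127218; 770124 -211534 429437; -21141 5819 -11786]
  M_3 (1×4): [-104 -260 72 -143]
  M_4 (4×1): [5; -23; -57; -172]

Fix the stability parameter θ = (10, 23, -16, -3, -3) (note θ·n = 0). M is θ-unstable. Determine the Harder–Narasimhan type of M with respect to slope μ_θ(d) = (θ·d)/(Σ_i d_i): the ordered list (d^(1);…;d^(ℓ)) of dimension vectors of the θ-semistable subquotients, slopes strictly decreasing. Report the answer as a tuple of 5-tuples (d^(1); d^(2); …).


Barcode: M ≅ I[1,5], I[2,3]^2, I[3,3], I[5,5]^3. HN layers by μ_θ (4 steps, strictly decreasing):
  μ^(1)=7/2; μ^(2)=11/5; μ^(3)=-3; μ^(4)=-16

((0, 2, 2, 0, 0); (1, 1, 1, 1, 1); (0, 0, 0, 0, 3); (0, 0, 1, 0, 0))


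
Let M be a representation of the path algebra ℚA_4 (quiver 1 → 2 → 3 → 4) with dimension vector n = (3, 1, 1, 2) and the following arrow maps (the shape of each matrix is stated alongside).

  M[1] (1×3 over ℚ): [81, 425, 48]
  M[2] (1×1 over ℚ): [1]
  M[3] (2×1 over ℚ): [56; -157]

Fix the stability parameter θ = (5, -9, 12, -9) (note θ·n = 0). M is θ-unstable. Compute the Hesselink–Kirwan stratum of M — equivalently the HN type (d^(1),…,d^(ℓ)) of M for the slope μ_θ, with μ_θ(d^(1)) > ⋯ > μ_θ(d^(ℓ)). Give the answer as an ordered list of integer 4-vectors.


Via rank(M_{q-1}∘⋯∘M_p): M ≅ I[1,1]^2, I[1,4], I[4,4].
μ_θ-semistable layers: μ^(1)=5; μ^(2)=3/2; μ^(3)=-2; μ^(4)=-9

((2, 0, 0, 0); (0, 0, 1, 1); (1, 1, 0, 0); (0, 0, 0, 1))


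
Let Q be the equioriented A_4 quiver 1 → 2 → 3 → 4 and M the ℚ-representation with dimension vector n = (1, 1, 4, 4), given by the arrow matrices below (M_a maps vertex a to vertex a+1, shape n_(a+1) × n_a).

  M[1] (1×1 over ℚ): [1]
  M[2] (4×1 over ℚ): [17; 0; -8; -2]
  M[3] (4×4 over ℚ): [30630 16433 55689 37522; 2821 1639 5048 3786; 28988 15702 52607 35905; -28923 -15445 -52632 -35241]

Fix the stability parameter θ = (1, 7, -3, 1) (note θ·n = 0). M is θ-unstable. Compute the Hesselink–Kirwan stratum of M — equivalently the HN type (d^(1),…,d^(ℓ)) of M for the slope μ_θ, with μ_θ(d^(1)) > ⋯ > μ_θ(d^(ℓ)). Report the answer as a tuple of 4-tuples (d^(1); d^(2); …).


Interval decomposition of M: I[1,4], I[3,4]^3.
HN type (ℓ=3): μ^(1)=5/3; μ^(2)=1; μ^(3)=-3

((0, 1, 1, 1); (1, 0, 0, 3); (0, 0, 3, 0))


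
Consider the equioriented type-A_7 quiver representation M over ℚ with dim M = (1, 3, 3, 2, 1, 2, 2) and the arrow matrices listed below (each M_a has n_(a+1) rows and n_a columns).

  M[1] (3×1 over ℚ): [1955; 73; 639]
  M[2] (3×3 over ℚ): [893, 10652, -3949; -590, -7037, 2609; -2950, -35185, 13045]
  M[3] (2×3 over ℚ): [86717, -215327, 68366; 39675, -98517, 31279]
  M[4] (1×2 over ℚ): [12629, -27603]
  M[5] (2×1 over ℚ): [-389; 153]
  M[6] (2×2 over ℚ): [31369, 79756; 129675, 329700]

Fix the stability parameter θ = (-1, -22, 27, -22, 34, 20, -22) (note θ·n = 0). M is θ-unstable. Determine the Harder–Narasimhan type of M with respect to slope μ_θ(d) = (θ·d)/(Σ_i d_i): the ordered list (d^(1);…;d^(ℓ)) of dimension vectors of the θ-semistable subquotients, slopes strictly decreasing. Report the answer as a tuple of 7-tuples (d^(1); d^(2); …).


Via rank(M_{q-1}∘⋯∘M_p): M ≅ I[1,2], I[2,4], I[2,7], I[3,3], I[6,6], I[7,7].
μ_θ-semistable layers: μ^(1)=27; μ^(2)=20; μ^(3)=32/3; μ^(4)=5/2; μ^(5)=-23/2; μ^(6)=-22

((0, 0, 1, 0, 0, 0, 0); (0, 0, 0, 0, 0, 1, 0); (0, 0, 0, 0, 1, 1, 1); (0, 0, 2, 2, 0, 0, 0); (1, 1, 0, 0, 0, 0, 0); (0, 2, 0, 0, 0, 0, 1))


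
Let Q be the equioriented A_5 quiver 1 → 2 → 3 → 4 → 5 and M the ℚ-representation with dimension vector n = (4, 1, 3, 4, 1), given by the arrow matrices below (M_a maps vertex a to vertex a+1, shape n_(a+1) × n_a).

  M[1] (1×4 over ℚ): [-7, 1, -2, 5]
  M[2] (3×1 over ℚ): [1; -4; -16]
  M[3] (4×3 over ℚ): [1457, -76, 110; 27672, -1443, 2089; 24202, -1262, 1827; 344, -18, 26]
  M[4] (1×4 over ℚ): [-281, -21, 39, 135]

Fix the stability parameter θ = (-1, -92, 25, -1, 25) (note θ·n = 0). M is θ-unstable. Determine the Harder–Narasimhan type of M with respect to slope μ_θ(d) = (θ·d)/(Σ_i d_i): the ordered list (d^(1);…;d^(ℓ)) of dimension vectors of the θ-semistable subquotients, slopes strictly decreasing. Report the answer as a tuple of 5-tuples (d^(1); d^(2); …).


Interval decomposition of M: I[1,1]^3, I[1,5], I[3,4]^2, I[4,4].
HN type (ℓ=4): μ^(1)=25; μ^(2)=12; μ^(3)=-1; μ^(4)=-93/2

((0, 0, 0, 0, 1); (0, 0, 3, 3, 0); (3, 0, 0, 1, 0); (1, 1, 0, 0, 0))


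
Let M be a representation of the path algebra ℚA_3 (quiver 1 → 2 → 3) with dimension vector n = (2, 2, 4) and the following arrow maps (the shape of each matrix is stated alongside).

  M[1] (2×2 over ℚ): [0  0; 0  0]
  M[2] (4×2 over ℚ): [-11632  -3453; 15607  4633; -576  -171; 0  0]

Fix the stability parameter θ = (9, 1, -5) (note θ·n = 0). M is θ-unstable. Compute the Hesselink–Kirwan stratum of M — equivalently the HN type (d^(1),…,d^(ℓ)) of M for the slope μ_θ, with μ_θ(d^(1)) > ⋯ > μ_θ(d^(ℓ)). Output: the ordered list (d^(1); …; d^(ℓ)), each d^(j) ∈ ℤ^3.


Barcode: M ≅ I[1,1]^2, I[2,3]^2, I[3,3]^2. HN layers by μ_θ (3 steps, strictly decreasing):
  μ^(1)=9; μ^(2)=-2; μ^(3)=-5

((2, 0, 0); (0, 2, 2); (0, 0, 2))


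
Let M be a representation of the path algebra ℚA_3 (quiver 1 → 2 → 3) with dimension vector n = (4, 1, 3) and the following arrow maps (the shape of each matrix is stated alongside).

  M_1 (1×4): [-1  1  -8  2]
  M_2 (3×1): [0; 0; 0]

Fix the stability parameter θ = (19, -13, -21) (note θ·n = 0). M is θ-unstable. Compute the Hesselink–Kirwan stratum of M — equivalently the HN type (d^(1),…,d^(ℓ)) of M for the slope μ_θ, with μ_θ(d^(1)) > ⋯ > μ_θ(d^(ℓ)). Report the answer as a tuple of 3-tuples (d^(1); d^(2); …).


Barcode: M ≅ I[1,1]^3, I[1,2], I[3,3]^3. HN layers by μ_θ (3 steps, strictly decreasing):
  μ^(1)=19; μ^(2)=3; μ^(3)=-21

((3, 0, 0); (1, 1, 0); (0, 0, 3))


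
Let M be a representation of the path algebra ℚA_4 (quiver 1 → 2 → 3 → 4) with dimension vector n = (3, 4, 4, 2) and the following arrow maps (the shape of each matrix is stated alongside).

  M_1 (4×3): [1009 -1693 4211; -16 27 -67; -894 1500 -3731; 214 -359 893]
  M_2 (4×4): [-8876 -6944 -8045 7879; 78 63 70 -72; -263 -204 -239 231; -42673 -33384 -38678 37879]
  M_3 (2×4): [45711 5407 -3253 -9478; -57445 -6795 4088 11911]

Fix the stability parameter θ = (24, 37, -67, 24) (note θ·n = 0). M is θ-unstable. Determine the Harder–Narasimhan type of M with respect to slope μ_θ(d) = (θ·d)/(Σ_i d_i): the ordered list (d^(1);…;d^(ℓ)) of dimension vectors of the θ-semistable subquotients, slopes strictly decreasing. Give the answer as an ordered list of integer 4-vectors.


Interval decomposition of M: I[1,3], I[1,4]^2, I[2,3].
HN type (ℓ=3): μ^(1)=24; μ^(2)=-2; μ^(3)=-15

((0, 0, 0, 2); (3, 3, 3, 0); (0, 1, 1, 0))


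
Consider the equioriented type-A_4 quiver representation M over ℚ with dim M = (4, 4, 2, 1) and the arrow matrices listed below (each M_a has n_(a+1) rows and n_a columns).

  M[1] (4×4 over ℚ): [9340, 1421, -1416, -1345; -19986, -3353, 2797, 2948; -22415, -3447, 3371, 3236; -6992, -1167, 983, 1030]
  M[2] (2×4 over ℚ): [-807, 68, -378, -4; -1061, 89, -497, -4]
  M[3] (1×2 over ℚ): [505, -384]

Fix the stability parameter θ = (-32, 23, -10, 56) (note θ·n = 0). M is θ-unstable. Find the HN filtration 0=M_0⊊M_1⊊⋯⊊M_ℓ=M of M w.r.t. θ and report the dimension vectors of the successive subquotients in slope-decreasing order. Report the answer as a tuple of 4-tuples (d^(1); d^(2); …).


Via rank(M_{q-1}∘⋯∘M_p): M ≅ I[1,2]^2, I[1,3], I[1,4].
μ_θ-semistable layers: μ^(1)=56; μ^(2)=23; μ^(3)=13/2; μ^(4)=-32

((0, 0, 0, 1); (0, 2, 0, 0); (0, 2, 2, 0); (4, 0, 0, 0))


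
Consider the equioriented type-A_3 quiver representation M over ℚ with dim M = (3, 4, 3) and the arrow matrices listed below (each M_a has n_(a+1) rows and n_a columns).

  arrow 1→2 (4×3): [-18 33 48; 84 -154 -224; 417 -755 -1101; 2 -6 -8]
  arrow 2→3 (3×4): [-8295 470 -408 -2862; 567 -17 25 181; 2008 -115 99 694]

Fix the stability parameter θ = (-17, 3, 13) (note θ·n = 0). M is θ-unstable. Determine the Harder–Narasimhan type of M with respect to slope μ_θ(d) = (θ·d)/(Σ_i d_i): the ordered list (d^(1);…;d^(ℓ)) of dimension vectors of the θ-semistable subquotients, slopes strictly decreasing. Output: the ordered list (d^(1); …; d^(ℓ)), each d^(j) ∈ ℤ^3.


Via rank(M_{q-1}∘⋯∘M_p): M ≅ I[1,3]^3, I[2,2].
μ_θ-semistable layers: μ^(1)=13; μ^(2)=3; μ^(3)=-17

((0, 0, 3); (0, 4, 0); (3, 0, 0))


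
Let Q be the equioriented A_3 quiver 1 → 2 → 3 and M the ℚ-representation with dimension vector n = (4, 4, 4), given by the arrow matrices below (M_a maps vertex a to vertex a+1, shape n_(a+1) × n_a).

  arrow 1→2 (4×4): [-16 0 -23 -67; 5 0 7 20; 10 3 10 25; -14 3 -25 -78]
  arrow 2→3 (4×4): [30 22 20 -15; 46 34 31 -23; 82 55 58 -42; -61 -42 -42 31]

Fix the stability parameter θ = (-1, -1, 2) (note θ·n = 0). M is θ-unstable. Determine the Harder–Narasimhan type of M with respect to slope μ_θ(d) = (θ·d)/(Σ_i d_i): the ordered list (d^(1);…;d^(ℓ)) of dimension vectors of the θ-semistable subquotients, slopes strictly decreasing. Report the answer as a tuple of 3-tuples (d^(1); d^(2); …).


Barcode: M ≅ I[1,1], I[1,3]^3, I[2,3]. HN layers by μ_θ (2 steps, strictly decreasing):
  μ^(1)=2; μ^(2)=-1

((0, 0, 4); (4, 4, 0))


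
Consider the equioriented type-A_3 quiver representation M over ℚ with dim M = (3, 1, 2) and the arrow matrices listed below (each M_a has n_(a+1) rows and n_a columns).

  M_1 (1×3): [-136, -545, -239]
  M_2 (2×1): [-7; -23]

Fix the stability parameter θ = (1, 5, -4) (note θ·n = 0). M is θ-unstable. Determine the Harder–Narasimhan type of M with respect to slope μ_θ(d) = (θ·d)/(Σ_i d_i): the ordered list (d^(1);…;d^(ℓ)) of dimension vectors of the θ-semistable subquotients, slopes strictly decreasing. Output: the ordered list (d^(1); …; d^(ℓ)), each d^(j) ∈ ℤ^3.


Interval decomposition of M: I[1,1]^2, I[1,3], I[3,3].
HN type (ℓ=3): μ^(1)=1; μ^(2)=2/3; μ^(3)=-4

((2, 0, 0); (1, 1, 1); (0, 0, 1))


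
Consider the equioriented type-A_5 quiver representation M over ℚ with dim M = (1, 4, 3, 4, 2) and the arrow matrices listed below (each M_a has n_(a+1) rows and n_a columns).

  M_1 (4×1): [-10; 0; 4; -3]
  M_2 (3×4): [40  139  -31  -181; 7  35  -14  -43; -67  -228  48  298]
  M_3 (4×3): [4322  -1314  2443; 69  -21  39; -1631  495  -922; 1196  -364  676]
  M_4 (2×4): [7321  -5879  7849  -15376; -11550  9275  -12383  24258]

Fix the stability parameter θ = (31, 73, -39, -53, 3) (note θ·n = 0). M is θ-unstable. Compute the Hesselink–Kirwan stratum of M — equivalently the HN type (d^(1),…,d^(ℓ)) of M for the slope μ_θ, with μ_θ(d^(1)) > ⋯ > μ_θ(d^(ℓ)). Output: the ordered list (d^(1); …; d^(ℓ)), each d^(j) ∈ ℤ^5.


Interval decomposition of M: I[1,3], I[2,2], I[2,5]^2, I[4,4]^2.
HN type (ℓ=5): μ^(1)=73; μ^(2)=65/3; μ^(3)=3; μ^(4)=-19/3; μ^(5)=-53

((0, 1, 0, 0, 0); (1, 1, 1, 0, 0); (0, 0, 0, 0, 2); (0, 2, 2, 2, 0); (0, 0, 0, 2, 0))


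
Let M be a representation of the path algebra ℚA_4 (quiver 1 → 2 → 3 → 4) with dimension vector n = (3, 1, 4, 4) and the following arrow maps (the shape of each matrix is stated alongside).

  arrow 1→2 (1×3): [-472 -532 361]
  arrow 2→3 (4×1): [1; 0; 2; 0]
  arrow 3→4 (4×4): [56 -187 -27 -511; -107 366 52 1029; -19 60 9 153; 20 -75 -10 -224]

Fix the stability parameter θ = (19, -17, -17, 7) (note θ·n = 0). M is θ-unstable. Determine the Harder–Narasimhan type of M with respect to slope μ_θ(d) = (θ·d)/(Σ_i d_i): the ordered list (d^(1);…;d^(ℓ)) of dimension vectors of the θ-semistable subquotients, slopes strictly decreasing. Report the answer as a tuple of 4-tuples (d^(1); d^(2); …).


Barcode: M ≅ I[1,1]^2, I[1,4], I[3,4]^3. HN layers by μ_θ (4 steps, strictly decreasing):
  μ^(1)=19; μ^(2)=7; μ^(3)=-5; μ^(4)=-17

((2, 0, 0, 0); (0, 0, 0, 4); (1, 1, 1, 0); (0, 0, 3, 0))


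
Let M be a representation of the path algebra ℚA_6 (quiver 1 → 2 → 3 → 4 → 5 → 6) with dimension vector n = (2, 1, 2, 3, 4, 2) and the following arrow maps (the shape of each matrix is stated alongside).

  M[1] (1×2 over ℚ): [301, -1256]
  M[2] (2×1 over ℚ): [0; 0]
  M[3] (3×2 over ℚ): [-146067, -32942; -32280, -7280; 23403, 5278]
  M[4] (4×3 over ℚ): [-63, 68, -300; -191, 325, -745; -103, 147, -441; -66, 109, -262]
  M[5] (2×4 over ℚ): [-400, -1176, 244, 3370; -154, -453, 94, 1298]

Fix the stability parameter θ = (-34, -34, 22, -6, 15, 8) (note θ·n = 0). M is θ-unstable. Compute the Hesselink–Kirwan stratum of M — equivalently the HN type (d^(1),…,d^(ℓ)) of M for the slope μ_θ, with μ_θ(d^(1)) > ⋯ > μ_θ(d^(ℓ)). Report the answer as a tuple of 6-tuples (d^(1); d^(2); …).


Interval decomposition of M: I[1,1], I[1,2], I[3,3], I[3,5], I[4,6]^2, I[5,5].
HN type (ℓ=6): μ^(1)=22; μ^(2)=15; μ^(3)=23/2; μ^(4)=8; μ^(5)=-6; μ^(6)=-34

((0, 0, 1, 0, 0, 0); (0, 0, 0, 0, 2, 0); (0, 0, 0, 0, 2, 2); (0, 0, 1, 1, 0, 0); (0, 0, 0, 2, 0, 0); (2, 1, 0, 0, 0, 0))


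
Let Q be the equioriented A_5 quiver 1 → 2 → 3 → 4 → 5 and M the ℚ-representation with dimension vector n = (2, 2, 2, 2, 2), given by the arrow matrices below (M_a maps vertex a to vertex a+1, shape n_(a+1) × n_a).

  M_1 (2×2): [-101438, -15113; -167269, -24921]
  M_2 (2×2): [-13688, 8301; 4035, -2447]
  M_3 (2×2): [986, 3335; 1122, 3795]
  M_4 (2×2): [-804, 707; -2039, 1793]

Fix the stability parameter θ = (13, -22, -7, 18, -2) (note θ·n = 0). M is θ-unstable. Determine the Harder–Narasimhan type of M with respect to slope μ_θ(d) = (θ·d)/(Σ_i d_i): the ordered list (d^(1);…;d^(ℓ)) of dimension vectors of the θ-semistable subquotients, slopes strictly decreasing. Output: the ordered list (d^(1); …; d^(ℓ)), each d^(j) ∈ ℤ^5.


Interval decomposition of M: I[1,3], I[1,5], I[4,5].
HN type (ℓ=2): μ^(1)=8; μ^(2)=-16/3

((0, 0, 0, 2, 2); (2, 2, 2, 0, 0))


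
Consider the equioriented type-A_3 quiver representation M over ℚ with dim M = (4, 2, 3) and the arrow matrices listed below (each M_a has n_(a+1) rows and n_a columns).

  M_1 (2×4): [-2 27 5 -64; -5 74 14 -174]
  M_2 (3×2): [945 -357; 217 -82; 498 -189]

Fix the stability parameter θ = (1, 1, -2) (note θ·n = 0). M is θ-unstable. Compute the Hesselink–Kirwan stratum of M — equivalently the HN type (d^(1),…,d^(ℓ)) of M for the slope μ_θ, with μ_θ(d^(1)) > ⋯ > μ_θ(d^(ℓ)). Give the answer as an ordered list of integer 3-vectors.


Interval decomposition of M: I[1,1]^2, I[1,3]^2, I[3,3].
HN type (ℓ=3): μ^(1)=1; μ^(2)=0; μ^(3)=-2

((2, 0, 0); (2, 2, 2); (0, 0, 1))


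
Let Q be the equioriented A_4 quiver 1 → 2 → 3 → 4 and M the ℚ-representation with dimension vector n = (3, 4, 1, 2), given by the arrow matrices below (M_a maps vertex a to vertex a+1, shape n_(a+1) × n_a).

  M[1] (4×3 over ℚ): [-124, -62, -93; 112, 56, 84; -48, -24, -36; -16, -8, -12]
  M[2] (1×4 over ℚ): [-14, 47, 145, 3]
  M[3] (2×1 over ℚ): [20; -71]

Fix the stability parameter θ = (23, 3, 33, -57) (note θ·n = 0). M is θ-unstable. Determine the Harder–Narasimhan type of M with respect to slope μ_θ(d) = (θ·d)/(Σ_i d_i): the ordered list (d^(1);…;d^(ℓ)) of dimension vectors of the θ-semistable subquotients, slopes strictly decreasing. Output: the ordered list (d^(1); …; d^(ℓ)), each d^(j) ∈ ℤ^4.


Via rank(M_{q-1}∘⋯∘M_p): M ≅ I[1,1]^2, I[1,4], I[2,2]^3, I[4,4].
μ_θ-semistable layers: μ^(1)=23; μ^(2)=3; μ^(3)=1/2; μ^(4)=-57

((2, 0, 0, 0); (0, 3, 0, 0); (1, 1, 1, 1); (0, 0, 0, 1))


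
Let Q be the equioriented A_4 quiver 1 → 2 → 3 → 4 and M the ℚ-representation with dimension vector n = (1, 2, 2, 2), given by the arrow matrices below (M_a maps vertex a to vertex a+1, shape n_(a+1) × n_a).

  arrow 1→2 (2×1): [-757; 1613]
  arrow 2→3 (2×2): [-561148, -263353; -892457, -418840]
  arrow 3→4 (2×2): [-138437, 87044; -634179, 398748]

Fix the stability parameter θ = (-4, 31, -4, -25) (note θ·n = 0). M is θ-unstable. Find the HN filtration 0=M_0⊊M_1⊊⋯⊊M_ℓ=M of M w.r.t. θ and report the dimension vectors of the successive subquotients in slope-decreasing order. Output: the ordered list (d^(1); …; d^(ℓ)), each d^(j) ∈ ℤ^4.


Via rank(M_{q-1}∘⋯∘M_p): M ≅ I[1,4], I[2,3], I[4,4].
μ_θ-semistable layers: μ^(1)=27/2; μ^(2)=2/3; μ^(3)=-4; μ^(4)=-25

((0, 1, 1, 0); (0, 1, 1, 1); (1, 0, 0, 0); (0, 0, 0, 1))


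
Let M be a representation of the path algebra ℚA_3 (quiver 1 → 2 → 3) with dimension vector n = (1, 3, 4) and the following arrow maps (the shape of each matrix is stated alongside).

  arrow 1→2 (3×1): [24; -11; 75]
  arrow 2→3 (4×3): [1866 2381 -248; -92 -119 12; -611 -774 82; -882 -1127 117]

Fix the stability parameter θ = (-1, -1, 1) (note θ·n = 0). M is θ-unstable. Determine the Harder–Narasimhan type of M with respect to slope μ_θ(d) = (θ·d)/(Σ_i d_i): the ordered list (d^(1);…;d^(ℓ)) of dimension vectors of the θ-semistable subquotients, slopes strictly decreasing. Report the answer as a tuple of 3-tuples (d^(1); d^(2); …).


Via rank(M_{q-1}∘⋯∘M_p): M ≅ I[1,3], I[2,3]^2, I[3,3].
μ_θ-semistable layers: μ^(1)=1; μ^(2)=-1

((0, 0, 4); (1, 3, 0))


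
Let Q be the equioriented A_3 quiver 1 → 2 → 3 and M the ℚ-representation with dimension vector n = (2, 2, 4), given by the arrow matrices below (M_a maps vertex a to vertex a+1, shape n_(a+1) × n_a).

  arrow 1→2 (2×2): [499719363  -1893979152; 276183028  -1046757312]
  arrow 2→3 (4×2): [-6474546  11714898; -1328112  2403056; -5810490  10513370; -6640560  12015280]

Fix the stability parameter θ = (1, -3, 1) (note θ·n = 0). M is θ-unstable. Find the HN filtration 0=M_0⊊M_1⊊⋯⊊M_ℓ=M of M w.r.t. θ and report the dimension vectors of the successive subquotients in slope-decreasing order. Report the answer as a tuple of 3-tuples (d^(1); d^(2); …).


Barcode: M ≅ I[1,1], I[1,3], I[2,2], I[3,3]^3. HN layers by μ_θ (3 steps, strictly decreasing):
  μ^(1)=1; μ^(2)=-1; μ^(3)=-3

((1, 0, 4); (1, 1, 0); (0, 1, 0))


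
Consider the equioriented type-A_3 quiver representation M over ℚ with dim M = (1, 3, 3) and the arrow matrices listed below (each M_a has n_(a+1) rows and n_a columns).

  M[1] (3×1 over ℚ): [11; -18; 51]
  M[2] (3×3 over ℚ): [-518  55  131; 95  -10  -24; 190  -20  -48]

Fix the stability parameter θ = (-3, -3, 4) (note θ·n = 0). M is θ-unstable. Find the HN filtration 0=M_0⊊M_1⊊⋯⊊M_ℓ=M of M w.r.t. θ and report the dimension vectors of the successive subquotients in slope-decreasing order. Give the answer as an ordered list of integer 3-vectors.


Barcode: M ≅ I[1,3], I[2,2], I[2,3], I[3,3]. HN layers by μ_θ (2 steps, strictly decreasing):
  μ^(1)=4; μ^(2)=-3

((0, 0, 3); (1, 3, 0))


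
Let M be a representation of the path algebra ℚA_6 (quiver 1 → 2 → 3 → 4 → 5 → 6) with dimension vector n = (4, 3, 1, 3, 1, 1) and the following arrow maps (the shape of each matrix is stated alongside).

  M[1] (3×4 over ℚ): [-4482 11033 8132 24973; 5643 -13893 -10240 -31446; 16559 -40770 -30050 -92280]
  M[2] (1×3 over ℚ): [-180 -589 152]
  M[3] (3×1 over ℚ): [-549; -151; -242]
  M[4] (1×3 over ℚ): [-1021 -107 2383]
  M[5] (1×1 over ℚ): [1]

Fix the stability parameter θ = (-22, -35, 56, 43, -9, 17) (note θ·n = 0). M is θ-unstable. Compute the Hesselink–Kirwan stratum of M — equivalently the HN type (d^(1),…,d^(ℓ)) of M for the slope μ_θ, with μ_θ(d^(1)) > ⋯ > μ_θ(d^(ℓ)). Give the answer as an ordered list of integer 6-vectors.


Interval decomposition of M: I[1,1], I[1,2]^2, I[1,4], I[4,4], I[4,6].
HN type (ℓ=5): μ^(1)=99/2; μ^(2)=43; μ^(3)=17; μ^(4)=-22; μ^(5)=-57/2

((0, 0, 1, 1, 0, 0); (0, 0, 0, 1, 0, 0); (0, 0, 0, 1, 1, 1); (1, 0, 0, 0, 0, 0); (3, 3, 0, 0, 0, 0))


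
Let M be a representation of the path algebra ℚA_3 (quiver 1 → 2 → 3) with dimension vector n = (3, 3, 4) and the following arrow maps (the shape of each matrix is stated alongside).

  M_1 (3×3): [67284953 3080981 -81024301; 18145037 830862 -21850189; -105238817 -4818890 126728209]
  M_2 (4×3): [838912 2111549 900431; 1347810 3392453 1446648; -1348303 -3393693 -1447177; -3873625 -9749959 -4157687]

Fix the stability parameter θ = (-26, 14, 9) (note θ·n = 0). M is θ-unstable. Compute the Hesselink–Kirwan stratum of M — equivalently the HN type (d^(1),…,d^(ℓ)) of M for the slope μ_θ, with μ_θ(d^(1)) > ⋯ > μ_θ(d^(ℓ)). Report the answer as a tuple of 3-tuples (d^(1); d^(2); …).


Barcode: M ≅ I[1,1], I[1,3]^2, I[2,3], I[3,3]. HN layers by μ_θ (3 steps, strictly decreasing):
  μ^(1)=23/2; μ^(2)=9; μ^(3)=-26

((0, 3, 3); (0, 0, 1); (3, 0, 0))


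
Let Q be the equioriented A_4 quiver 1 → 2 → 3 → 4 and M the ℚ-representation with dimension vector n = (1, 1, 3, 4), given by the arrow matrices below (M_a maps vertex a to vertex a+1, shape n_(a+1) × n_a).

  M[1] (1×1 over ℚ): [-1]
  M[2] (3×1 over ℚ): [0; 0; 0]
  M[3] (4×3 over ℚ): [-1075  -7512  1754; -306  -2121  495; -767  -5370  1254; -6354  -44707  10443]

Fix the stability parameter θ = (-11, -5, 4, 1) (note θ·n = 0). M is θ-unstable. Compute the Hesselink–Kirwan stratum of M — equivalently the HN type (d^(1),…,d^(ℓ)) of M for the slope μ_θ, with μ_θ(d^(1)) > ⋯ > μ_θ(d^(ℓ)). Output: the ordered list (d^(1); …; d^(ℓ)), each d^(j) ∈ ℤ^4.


Interval decomposition of M: I[1,2], I[3,4]^3, I[4,4].
HN type (ℓ=4): μ^(1)=5/2; μ^(2)=1; μ^(3)=-5; μ^(4)=-11

((0, 0, 3, 3); (0, 0, 0, 1); (0, 1, 0, 0); (1, 0, 0, 0))


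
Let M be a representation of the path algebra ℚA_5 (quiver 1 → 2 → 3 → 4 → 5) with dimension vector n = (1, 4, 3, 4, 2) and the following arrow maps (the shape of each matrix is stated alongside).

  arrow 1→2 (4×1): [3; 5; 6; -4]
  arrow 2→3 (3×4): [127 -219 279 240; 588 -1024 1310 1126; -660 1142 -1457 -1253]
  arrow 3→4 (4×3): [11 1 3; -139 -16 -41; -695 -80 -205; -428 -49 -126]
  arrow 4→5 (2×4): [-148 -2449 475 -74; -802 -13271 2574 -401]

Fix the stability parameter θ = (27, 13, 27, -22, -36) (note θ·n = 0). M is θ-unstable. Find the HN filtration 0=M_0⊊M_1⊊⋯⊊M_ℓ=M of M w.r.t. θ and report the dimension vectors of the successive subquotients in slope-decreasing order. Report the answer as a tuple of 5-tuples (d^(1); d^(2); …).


Interval decomposition of M: I[1,2], I[2,3], I[2,4], I[2,5], I[4,4], I[4,5].
HN type (ℓ=7): μ^(1)=27; μ^(2)=20; μ^(3)=13; μ^(4)=6; μ^(5)=-9/2; μ^(6)=-22; μ^(7)=-29

((0, 0, 1, 0, 0); (1, 1, 0, 0, 0); (0, 1, 0, 0, 0); (0, 1, 1, 1, 0); (0, 1, 1, 1, 1); (0, 0, 0, 1, 0); (0, 0, 0, 1, 1))


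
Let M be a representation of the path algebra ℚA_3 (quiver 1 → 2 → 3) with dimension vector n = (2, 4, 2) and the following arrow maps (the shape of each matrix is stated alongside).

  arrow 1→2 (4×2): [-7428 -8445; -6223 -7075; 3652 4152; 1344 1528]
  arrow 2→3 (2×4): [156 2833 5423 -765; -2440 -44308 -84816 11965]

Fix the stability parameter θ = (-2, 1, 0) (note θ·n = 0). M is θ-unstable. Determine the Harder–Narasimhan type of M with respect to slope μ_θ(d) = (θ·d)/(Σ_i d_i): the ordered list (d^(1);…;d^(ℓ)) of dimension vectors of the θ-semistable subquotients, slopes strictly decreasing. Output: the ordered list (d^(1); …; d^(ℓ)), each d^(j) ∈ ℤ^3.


Interval decomposition of M: I[1,2], I[1,3], I[2,2], I[2,3].
HN type (ℓ=3): μ^(1)=1; μ^(2)=1/2; μ^(3)=-2

((0, 2, 0); (0, 2, 2); (2, 0, 0))


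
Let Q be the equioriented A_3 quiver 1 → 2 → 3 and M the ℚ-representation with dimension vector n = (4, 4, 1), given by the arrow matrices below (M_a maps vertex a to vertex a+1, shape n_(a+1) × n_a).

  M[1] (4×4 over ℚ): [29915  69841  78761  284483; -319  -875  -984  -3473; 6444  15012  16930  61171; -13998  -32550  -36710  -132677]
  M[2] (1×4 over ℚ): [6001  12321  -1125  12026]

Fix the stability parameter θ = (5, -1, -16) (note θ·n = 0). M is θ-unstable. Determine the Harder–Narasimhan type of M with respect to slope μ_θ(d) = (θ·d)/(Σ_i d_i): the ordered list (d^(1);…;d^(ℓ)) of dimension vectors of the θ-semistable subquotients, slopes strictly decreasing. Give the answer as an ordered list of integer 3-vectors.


Via rank(M_{q-1}∘⋯∘M_p): M ≅ I[1,1], I[1,2]^2, I[1,3], I[2,2].
μ_θ-semistable layers: μ^(1)=5; μ^(2)=2; μ^(3)=-1; μ^(4)=-4

((1, 0, 0); (2, 2, 0); (0, 1, 0); (1, 1, 1))


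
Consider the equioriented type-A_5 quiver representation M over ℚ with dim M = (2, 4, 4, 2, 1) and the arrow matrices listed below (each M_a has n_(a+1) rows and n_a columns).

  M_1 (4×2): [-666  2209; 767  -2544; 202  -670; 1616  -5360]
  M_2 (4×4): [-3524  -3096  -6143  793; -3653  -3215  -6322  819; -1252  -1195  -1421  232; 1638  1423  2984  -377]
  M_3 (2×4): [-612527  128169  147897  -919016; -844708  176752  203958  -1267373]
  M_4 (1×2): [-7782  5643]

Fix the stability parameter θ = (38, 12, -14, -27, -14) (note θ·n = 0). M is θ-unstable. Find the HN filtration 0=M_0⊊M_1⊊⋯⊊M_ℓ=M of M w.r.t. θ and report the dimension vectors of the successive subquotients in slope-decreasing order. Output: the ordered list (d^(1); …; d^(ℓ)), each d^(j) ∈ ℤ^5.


Via rank(M_{q-1}∘⋯∘M_p): M ≅ I[1,4], I[1,5], I[2,3]^2.
μ_θ-semistable layers: μ^(1)=9/4; μ^(2)=-1

((1, 1, 1, 1, 0); (1, 3, 3, 1, 1))


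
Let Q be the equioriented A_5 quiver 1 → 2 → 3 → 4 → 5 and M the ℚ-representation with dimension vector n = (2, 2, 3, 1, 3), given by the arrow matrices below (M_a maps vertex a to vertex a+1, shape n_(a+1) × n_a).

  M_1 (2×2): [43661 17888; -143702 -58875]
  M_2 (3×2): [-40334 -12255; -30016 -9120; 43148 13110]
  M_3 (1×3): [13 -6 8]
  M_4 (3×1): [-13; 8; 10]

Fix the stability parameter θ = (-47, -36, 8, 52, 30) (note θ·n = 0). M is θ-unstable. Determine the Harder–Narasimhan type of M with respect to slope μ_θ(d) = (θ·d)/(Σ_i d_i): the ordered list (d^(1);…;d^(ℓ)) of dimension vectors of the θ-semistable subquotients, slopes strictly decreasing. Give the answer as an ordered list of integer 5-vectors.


Barcode: M ≅ I[1,2], I[1,5], I[3,3]^2, I[5,5]^2. HN layers by μ_θ (5 steps, strictly decreasing):
  μ^(1)=41; μ^(2)=30; μ^(3)=8; μ^(4)=-36; μ^(5)=-47

((0, 0, 0, 1, 1); (0, 0, 0, 0, 2); (0, 0, 3, 0, 0); (0, 2, 0, 0, 0); (2, 0, 0, 0, 0))


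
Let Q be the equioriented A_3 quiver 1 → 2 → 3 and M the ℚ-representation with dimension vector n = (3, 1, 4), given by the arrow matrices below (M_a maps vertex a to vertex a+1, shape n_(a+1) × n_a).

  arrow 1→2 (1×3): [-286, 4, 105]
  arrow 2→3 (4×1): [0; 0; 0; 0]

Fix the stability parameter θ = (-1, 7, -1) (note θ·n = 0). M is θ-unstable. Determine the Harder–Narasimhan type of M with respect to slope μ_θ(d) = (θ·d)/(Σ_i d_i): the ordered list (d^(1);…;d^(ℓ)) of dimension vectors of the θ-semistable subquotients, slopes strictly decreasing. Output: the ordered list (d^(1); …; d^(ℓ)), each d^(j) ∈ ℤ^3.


Interval decomposition of M: I[1,1]^2, I[1,2], I[3,3]^4.
HN type (ℓ=2): μ^(1)=7; μ^(2)=-1

((0, 1, 0); (3, 0, 4))


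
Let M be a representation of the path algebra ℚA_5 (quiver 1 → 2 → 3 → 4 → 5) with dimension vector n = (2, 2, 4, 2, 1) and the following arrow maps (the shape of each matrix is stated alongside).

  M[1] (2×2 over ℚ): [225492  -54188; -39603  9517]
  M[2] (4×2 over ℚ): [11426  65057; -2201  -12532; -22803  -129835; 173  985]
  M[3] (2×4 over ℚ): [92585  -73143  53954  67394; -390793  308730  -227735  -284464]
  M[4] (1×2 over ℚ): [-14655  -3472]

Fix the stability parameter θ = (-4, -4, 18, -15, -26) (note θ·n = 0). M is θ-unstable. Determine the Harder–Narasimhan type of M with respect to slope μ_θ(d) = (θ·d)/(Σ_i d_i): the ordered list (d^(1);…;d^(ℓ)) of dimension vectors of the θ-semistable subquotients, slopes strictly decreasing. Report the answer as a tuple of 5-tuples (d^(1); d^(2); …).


Via rank(M_{q-1}∘⋯∘M_p): M ≅ I[1,1], I[1,5], I[2,4], I[3,3]^2.
μ_θ-semistable layers: μ^(1)=18; μ^(2)=3/2; μ^(3)=-4; μ^(4)=-31/5

((0, 0, 2, 0, 0); (0, 0, 1, 1, 0); (1, 1, 0, 0, 0); (1, 1, 1, 1, 1))
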